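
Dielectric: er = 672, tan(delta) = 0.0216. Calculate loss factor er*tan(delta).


Loss = 672 * 0.0216 = 14.515

14.515


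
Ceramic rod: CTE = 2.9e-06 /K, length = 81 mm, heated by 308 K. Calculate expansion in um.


dL = 2.9e-06 * 81 * 308 * 1000 = 72.349 um

72.349


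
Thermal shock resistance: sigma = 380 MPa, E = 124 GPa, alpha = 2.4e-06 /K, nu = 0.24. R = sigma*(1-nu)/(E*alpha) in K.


R = 380*(1-0.24)/(124*1000*2.4e-06) = 970 K

970


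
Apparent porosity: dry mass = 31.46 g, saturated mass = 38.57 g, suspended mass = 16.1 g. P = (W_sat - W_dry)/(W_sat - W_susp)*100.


P = (38.57 - 31.46) / (38.57 - 16.1) * 100 = 7.11 / 22.47 * 100 = 31.6%

31.6


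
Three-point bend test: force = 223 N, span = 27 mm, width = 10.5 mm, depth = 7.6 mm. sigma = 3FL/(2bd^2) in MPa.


sigma = 3*223*27/(2*10.5*7.6^2) = 14.9 MPa

14.9


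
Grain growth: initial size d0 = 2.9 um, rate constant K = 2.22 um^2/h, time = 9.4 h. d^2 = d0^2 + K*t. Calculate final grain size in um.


d^2 = 2.9^2 + 2.22*9.4 = 29.278
d = sqrt(29.278) = 5.41 um

5.41


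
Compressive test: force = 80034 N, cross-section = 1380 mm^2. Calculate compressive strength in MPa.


CS = 80034 / 1380 = 58.0 MPa

58.0


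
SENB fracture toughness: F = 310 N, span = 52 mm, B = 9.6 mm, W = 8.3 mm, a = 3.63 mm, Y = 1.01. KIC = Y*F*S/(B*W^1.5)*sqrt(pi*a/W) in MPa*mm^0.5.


KIC = 1.01*310*52/(9.6*8.3^1.5)*sqrt(pi*3.63/8.3) = 83.14

83.14


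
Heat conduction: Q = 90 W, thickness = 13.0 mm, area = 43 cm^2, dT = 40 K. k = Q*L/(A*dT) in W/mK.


k = 90*13.0/1000/(43/10000*40) = 6.8 W/mK

6.8


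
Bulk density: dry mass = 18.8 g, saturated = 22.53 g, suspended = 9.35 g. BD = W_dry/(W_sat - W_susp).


BD = 18.8 / (22.53 - 9.35) = 18.8 / 13.18 = 1.426 g/cm^3

1.426


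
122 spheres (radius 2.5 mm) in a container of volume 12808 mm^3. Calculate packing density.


V_sphere = 4/3*pi*2.5^3 = 65.4498 mm^3
Total V = 122*65.4498 = 7984.8756 mm^3
PD = 7984.8756 / 12808 = 0.623

0.623


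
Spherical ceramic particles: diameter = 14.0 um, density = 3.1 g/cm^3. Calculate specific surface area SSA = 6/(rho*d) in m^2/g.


SSA = 6 / (3.1 * 14.0) = 0.138 m^2/g

0.138


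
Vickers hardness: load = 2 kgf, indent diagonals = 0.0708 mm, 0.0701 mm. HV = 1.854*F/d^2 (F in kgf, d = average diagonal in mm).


d_avg = (0.0708+0.0701)/2 = 0.07045 mm
HV = 1.854*2/0.07045^2 = 747

747


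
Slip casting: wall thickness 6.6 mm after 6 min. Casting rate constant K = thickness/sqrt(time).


K = 6.6 / sqrt(6) = 6.6 / 2.4495 = 2.694 mm/min^0.5

2.694


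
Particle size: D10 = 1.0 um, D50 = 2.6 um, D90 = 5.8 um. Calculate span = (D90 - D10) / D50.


Span = (5.8 - 1.0) / 2.6 = 4.8 / 2.6 = 1.846

1.846


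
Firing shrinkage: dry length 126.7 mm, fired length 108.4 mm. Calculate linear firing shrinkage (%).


FS = (126.7 - 108.4) / 126.7 * 100 = 14.44%

14.44


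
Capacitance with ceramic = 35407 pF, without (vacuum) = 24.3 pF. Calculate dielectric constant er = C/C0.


er = 35407 / 24.3 = 1457.08

1457.08


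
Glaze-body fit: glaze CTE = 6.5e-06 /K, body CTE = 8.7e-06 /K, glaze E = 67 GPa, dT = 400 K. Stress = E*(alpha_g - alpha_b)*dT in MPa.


Stress = 67*1000*(6.5e-06 - 8.7e-06)*400 = -59.0 MPa

-59.0


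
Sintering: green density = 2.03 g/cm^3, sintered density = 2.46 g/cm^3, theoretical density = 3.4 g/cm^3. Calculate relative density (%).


Relative = 2.46 / 3.4 * 100 = 72.4%

72.4


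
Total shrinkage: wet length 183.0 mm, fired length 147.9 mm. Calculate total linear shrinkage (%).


TS = (183.0 - 147.9) / 183.0 * 100 = 19.18%

19.18


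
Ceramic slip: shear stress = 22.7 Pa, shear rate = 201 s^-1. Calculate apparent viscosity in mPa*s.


eta = tau/gamma * 1000 = 22.7/201 * 1000 = 112.9 mPa*s

112.9


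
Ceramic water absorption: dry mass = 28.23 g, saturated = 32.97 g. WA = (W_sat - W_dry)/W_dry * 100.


WA = (32.97 - 28.23) / 28.23 * 100 = 16.79%

16.79


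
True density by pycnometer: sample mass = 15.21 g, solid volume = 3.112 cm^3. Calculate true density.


TD = 15.21 / 3.112 = 4.888 g/cm^3

4.888


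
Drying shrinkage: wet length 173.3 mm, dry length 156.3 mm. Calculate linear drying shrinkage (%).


DS = (173.3 - 156.3) / 173.3 * 100 = 9.81%

9.81


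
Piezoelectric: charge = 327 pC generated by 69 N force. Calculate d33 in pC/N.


d33 = 327 / 69 = 4.7 pC/N

4.7


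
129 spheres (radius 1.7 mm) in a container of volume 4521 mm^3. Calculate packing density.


V_sphere = 4/3*pi*1.7^3 = 20.5795 mm^3
Total V = 129*20.5795 = 2654.7555 mm^3
PD = 2654.7555 / 4521 = 0.587

0.587


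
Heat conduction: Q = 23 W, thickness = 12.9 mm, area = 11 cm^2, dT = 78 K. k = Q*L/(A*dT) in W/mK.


k = 23*12.9/1000/(11/10000*78) = 3.46 W/mK

3.46


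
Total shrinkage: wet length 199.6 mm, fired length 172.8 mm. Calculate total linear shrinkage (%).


TS = (199.6 - 172.8) / 199.6 * 100 = 13.43%

13.43


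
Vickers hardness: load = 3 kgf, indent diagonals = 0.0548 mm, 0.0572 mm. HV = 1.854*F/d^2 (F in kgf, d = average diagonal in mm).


d_avg = (0.0548+0.0572)/2 = 0.056 mm
HV = 1.854*3/0.056^2 = 1774

1774


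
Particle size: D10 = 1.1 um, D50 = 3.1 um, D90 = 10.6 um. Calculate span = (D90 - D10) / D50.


Span = (10.6 - 1.1) / 3.1 = 9.5 / 3.1 = 3.065

3.065


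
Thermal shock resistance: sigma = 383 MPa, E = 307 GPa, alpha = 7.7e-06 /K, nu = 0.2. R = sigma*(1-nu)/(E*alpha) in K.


R = 383*(1-0.2)/(307*1000*7.7e-06) = 130 K

130


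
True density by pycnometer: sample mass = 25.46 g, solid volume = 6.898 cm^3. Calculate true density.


TD = 25.46 / 6.898 = 3.691 g/cm^3

3.691


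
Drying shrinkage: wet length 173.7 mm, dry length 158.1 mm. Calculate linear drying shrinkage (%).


DS = (173.7 - 158.1) / 173.7 * 100 = 8.98%

8.98


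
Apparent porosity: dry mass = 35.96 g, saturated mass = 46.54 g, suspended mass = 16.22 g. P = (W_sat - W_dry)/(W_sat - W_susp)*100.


P = (46.54 - 35.96) / (46.54 - 16.22) * 100 = 10.58 / 30.32 * 100 = 34.9%

34.9


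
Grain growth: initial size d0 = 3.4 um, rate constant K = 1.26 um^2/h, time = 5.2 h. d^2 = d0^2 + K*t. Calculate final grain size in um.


d^2 = 3.4^2 + 1.26*5.2 = 18.112
d = sqrt(18.112) = 4.26 um

4.26


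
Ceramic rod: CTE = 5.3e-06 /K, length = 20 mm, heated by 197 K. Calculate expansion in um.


dL = 5.3e-06 * 20 * 197 * 1000 = 20.882 um

20.882


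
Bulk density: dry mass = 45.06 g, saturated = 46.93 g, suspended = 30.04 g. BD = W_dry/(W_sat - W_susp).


BD = 45.06 / (46.93 - 30.04) = 45.06 / 16.89 = 2.668 g/cm^3

2.668


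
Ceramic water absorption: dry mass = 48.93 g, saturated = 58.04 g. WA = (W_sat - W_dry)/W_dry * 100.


WA = (58.04 - 48.93) / 48.93 * 100 = 18.62%

18.62


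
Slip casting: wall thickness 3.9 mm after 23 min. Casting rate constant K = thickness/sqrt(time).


K = 3.9 / sqrt(23) = 3.9 / 4.7958 = 0.813 mm/min^0.5

0.813


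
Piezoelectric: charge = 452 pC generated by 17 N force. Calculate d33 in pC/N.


d33 = 452 / 17 = 26.6 pC/N

26.6


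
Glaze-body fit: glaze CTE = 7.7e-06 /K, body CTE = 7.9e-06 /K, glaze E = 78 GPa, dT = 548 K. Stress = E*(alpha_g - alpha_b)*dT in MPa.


Stress = 78*1000*(7.7e-06 - 7.9e-06)*548 = -8.5 MPa

-8.5


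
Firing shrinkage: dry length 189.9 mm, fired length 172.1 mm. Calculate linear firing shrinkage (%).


FS = (189.9 - 172.1) / 189.9 * 100 = 9.37%

9.37


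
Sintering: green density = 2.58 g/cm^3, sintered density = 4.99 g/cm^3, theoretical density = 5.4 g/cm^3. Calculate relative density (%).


Relative = 4.99 / 5.4 * 100 = 92.4%

92.4


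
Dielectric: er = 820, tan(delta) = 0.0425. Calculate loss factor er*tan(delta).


Loss = 820 * 0.0425 = 34.85

34.85


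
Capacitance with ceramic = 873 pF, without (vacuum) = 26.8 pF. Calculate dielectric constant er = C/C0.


er = 873 / 26.8 = 32.57

32.57


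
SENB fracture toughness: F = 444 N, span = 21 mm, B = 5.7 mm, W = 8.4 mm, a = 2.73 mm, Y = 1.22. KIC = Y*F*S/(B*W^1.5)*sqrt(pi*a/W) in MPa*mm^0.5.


KIC = 1.22*444*21/(5.7*8.4^1.5)*sqrt(pi*2.73/8.4) = 82.83

82.83


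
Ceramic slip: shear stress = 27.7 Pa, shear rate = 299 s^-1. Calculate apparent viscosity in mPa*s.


eta = tau/gamma * 1000 = 27.7/299 * 1000 = 92.6 mPa*s

92.6


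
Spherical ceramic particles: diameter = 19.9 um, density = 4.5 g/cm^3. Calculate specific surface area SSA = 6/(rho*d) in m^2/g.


SSA = 6 / (4.5 * 19.9) = 0.067 m^2/g

0.067


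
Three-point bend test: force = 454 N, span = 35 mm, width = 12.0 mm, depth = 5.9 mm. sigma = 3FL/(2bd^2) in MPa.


sigma = 3*454*35/(2*12.0*5.9^2) = 57.1 MPa

57.1


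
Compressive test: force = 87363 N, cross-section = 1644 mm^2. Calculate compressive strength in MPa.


CS = 87363 / 1644 = 53.1 MPa

53.1


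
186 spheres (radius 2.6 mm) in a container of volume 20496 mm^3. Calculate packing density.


V_sphere = 4/3*pi*2.6^3 = 73.6222 mm^3
Total V = 186*73.6222 = 13693.7292 mm^3
PD = 13693.7292 / 20496 = 0.668

0.668


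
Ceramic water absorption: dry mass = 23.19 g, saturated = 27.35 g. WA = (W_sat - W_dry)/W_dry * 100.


WA = (27.35 - 23.19) / 23.19 * 100 = 17.94%

17.94


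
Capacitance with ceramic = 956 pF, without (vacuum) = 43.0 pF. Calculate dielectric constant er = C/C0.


er = 956 / 43.0 = 22.23

22.23


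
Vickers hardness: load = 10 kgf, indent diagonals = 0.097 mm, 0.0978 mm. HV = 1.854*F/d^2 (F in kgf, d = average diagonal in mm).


d_avg = (0.097+0.0978)/2 = 0.0974 mm
HV = 1.854*10/0.0974^2 = 1954

1954


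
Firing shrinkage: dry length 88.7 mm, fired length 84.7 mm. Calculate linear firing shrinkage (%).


FS = (88.7 - 84.7) / 88.7 * 100 = 4.51%

4.51


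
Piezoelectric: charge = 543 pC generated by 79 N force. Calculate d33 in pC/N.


d33 = 543 / 79 = 6.9 pC/N

6.9


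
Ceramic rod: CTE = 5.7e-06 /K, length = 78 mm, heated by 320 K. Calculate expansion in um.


dL = 5.7e-06 * 78 * 320 * 1000 = 142.272 um

142.272


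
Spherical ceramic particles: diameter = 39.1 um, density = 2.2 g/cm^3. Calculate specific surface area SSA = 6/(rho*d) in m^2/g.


SSA = 6 / (2.2 * 39.1) = 0.07 m^2/g

0.07


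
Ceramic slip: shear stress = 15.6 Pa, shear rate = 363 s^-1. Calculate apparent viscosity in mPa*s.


eta = tau/gamma * 1000 = 15.6/363 * 1000 = 43.0 mPa*s

43.0


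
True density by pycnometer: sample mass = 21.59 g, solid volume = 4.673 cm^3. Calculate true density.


TD = 21.59 / 4.673 = 4.62 g/cm^3

4.62


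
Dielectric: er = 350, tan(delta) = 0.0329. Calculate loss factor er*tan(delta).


Loss = 350 * 0.0329 = 11.515

11.515


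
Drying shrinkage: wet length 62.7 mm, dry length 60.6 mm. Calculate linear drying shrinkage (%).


DS = (62.7 - 60.6) / 62.7 * 100 = 3.35%

3.35


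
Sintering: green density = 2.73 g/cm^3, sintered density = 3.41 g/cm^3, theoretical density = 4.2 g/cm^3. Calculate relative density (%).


Relative = 3.41 / 4.2 * 100 = 81.2%

81.2


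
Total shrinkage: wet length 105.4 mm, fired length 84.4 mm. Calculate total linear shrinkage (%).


TS = (105.4 - 84.4) / 105.4 * 100 = 19.92%

19.92


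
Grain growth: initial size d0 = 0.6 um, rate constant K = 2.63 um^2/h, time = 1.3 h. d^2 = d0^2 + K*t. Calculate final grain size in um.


d^2 = 0.6^2 + 2.63*1.3 = 3.779
d = sqrt(3.779) = 1.94 um

1.94


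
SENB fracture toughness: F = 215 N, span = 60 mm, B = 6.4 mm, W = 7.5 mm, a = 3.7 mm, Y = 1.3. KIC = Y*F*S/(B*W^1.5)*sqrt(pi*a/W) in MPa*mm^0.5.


KIC = 1.3*215*60/(6.4*7.5^1.5)*sqrt(pi*3.7/7.5) = 158.82

158.82


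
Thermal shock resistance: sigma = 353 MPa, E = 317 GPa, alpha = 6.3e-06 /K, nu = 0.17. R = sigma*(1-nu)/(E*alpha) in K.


R = 353*(1-0.17)/(317*1000*6.3e-06) = 147 K

147


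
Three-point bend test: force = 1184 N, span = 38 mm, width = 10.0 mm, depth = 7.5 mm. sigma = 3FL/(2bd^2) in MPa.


sigma = 3*1184*38/(2*10.0*7.5^2) = 120.0 MPa

120.0


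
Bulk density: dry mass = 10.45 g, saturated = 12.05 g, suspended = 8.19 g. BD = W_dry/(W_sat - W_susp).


BD = 10.45 / (12.05 - 8.19) = 10.45 / 3.86 = 2.707 g/cm^3

2.707


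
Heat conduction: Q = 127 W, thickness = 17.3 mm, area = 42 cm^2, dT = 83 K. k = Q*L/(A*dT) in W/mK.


k = 127*17.3/1000/(42/10000*83) = 6.3 W/mK

6.3


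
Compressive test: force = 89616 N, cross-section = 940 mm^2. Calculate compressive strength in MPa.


CS = 89616 / 940 = 95.3 MPa

95.3


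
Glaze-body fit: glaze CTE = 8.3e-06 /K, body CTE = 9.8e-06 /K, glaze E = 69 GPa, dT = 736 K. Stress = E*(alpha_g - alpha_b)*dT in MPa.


Stress = 69*1000*(8.3e-06 - 9.8e-06)*736 = -76.2 MPa

-76.2


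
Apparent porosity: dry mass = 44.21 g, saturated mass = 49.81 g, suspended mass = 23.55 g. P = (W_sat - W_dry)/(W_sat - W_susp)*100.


P = (49.81 - 44.21) / (49.81 - 23.55) * 100 = 5.6 / 26.26 * 100 = 21.3%

21.3


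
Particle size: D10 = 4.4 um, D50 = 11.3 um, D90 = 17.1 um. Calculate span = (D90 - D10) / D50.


Span = (17.1 - 4.4) / 11.3 = 12.7 / 11.3 = 1.124

1.124


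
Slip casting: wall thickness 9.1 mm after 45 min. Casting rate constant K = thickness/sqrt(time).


K = 9.1 / sqrt(45) = 9.1 / 6.7082 = 1.357 mm/min^0.5

1.357


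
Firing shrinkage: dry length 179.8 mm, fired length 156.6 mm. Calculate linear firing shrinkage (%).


FS = (179.8 - 156.6) / 179.8 * 100 = 12.9%

12.9


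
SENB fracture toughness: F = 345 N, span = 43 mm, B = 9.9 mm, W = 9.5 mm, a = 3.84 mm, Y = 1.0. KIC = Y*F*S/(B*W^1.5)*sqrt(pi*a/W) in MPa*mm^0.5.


KIC = 1.0*345*43/(9.9*9.5^1.5)*sqrt(pi*3.84/9.5) = 57.67

57.67


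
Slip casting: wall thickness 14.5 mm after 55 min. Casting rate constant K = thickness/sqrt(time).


K = 14.5 / sqrt(55) = 14.5 / 7.4162 = 1.955 mm/min^0.5

1.955


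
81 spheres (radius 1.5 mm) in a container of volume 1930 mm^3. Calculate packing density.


V_sphere = 4/3*pi*1.5^3 = 14.1372 mm^3
Total V = 81*14.1372 = 1145.1132 mm^3
PD = 1145.1132 / 1930 = 0.593

0.593


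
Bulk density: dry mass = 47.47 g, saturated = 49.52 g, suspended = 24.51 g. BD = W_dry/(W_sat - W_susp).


BD = 47.47 / (49.52 - 24.51) = 47.47 / 25.01 = 1.898 g/cm^3

1.898


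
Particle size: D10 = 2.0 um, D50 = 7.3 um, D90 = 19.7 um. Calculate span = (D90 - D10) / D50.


Span = (19.7 - 2.0) / 7.3 = 17.7 / 7.3 = 2.425

2.425


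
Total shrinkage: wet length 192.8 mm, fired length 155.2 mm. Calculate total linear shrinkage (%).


TS = (192.8 - 155.2) / 192.8 * 100 = 19.5%

19.5


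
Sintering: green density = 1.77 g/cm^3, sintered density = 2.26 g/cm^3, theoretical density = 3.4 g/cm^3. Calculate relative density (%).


Relative = 2.26 / 3.4 * 100 = 66.5%

66.5


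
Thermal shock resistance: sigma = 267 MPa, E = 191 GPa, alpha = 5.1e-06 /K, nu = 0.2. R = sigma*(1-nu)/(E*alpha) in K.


R = 267*(1-0.2)/(191*1000*5.1e-06) = 219 K

219


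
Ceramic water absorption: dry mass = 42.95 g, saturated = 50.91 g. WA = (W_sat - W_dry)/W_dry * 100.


WA = (50.91 - 42.95) / 42.95 * 100 = 18.53%

18.53


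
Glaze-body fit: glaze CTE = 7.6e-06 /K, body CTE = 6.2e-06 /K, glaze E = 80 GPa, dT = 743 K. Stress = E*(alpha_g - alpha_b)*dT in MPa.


Stress = 80*1000*(7.6e-06 - 6.2e-06)*743 = 83.2 MPa

83.2


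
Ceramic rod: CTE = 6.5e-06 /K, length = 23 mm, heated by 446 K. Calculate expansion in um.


dL = 6.5e-06 * 23 * 446 * 1000 = 66.677 um

66.677


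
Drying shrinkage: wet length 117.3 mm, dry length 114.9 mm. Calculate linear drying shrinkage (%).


DS = (117.3 - 114.9) / 117.3 * 100 = 2.05%

2.05


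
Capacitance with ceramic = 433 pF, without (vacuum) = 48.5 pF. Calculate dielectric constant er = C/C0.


er = 433 / 48.5 = 8.93

8.93


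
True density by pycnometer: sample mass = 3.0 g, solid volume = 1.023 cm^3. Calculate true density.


TD = 3.0 / 1.023 = 2.933 g/cm^3

2.933


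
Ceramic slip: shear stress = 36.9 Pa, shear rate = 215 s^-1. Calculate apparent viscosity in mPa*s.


eta = tau/gamma * 1000 = 36.9/215 * 1000 = 171.6 mPa*s

171.6


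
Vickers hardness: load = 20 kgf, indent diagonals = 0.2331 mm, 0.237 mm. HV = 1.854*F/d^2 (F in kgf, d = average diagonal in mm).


d_avg = (0.2331+0.237)/2 = 0.23505 mm
HV = 1.854*20/0.23505^2 = 671

671


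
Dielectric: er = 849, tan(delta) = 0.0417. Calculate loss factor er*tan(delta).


Loss = 849 * 0.0417 = 35.403

35.403


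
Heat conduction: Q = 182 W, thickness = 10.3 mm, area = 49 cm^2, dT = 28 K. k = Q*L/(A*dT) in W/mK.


k = 182*10.3/1000/(49/10000*28) = 13.66 W/mK

13.66


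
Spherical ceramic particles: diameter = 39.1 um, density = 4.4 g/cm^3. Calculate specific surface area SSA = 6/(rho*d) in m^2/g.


SSA = 6 / (4.4 * 39.1) = 0.035 m^2/g

0.035


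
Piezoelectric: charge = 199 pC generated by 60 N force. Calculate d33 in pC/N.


d33 = 199 / 60 = 3.3 pC/N

3.3


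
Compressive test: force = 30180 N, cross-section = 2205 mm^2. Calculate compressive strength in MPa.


CS = 30180 / 2205 = 13.7 MPa

13.7


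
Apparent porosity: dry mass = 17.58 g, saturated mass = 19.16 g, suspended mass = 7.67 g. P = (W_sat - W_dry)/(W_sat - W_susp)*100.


P = (19.16 - 17.58) / (19.16 - 7.67) * 100 = 1.58 / 11.49 * 100 = 13.8%

13.8


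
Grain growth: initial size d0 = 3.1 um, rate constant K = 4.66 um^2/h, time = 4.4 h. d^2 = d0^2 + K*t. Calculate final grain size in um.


d^2 = 3.1^2 + 4.66*4.4 = 30.114
d = sqrt(30.114) = 5.49 um

5.49


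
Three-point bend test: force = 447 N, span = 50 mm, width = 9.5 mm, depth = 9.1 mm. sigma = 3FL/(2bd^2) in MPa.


sigma = 3*447*50/(2*9.5*9.1^2) = 42.6 MPa

42.6


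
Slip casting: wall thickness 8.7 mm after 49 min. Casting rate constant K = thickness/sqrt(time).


K = 8.7 / sqrt(49) = 8.7 / 7.0 = 1.243 mm/min^0.5

1.243


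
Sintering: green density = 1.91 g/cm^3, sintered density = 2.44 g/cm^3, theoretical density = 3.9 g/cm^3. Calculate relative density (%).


Relative = 2.44 / 3.9 * 100 = 62.6%

62.6


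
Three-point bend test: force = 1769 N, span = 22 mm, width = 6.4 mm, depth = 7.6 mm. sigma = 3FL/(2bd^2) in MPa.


sigma = 3*1769*22/(2*6.4*7.6^2) = 157.9 MPa

157.9


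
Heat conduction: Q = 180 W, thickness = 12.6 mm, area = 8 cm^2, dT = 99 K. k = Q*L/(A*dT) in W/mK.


k = 180*12.6/1000/(8/10000*99) = 28.64 W/mK

28.64


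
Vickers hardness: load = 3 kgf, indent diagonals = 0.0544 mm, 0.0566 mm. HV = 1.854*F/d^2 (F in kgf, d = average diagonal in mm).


d_avg = (0.0544+0.0566)/2 = 0.0555 mm
HV = 1.854*3/0.0555^2 = 1806

1806


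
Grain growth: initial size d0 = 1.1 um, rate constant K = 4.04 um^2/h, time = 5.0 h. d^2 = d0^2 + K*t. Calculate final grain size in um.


d^2 = 1.1^2 + 4.04*5.0 = 21.41
d = sqrt(21.41) = 4.63 um

4.63


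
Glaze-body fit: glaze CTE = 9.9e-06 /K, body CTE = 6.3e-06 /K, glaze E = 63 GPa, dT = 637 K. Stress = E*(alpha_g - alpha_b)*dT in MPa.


Stress = 63*1000*(9.9e-06 - 6.3e-06)*637 = 144.5 MPa

144.5


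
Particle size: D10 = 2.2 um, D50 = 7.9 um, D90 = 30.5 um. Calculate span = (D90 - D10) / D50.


Span = (30.5 - 2.2) / 7.9 = 28.3 / 7.9 = 3.582

3.582


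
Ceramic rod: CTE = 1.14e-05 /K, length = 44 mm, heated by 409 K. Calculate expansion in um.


dL = 1.14e-05 * 44 * 409 * 1000 = 205.154 um

205.154


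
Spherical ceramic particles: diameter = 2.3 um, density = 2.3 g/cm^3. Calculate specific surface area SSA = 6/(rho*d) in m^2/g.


SSA = 6 / (2.3 * 2.3) = 1.134 m^2/g

1.134


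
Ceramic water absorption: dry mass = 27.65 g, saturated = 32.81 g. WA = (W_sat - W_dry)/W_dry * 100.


WA = (32.81 - 27.65) / 27.65 * 100 = 18.66%

18.66


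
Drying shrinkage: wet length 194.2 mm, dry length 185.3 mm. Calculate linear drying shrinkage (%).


DS = (194.2 - 185.3) / 194.2 * 100 = 4.58%

4.58


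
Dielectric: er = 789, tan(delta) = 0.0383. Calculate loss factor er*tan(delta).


Loss = 789 * 0.0383 = 30.219

30.219


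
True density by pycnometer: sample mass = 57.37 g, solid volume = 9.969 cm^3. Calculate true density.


TD = 57.37 / 9.969 = 5.755 g/cm^3

5.755


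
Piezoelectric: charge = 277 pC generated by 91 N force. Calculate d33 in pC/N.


d33 = 277 / 91 = 3.0 pC/N

3.0


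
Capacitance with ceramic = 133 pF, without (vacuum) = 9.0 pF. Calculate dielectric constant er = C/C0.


er = 133 / 9.0 = 14.78

14.78


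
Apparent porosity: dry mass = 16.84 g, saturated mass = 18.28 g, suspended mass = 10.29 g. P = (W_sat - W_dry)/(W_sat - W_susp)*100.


P = (18.28 - 16.84) / (18.28 - 10.29) * 100 = 1.44 / 7.99 * 100 = 18.0%

18.0


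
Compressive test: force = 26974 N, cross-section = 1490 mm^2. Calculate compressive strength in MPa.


CS = 26974 / 1490 = 18.1 MPa

18.1


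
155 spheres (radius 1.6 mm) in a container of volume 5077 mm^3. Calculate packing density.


V_sphere = 4/3*pi*1.6^3 = 17.1573 mm^3
Total V = 155*17.1573 = 2659.3815 mm^3
PD = 2659.3815 / 5077 = 0.524

0.524


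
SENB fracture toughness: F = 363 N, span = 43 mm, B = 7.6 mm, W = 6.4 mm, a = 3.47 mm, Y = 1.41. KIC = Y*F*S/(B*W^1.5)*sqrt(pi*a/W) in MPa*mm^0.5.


KIC = 1.41*363*43/(7.6*6.4^1.5)*sqrt(pi*3.47/6.4) = 233.43

233.43


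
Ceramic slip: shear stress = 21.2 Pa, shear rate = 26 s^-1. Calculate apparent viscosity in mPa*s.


eta = tau/gamma * 1000 = 21.2/26 * 1000 = 815.4 mPa*s

815.4


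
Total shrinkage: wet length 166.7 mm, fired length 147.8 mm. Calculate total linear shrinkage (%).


TS = (166.7 - 147.8) / 166.7 * 100 = 11.34%

11.34


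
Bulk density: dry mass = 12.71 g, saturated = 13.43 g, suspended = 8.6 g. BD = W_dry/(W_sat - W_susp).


BD = 12.71 / (13.43 - 8.6) = 12.71 / 4.83 = 2.631 g/cm^3

2.631


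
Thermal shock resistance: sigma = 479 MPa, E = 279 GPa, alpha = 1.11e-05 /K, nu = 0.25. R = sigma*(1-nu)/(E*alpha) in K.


R = 479*(1-0.25)/(279*1000*1.11e-05) = 116 K

116


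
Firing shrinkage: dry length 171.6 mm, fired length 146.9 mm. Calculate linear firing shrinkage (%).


FS = (171.6 - 146.9) / 171.6 * 100 = 14.39%

14.39


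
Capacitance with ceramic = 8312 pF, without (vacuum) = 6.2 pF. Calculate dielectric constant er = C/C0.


er = 8312 / 6.2 = 1340.65

1340.65


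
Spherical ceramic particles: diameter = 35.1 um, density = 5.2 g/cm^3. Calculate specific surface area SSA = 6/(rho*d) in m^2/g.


SSA = 6 / (5.2 * 35.1) = 0.033 m^2/g

0.033


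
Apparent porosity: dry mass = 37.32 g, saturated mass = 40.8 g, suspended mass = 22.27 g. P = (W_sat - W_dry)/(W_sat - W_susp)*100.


P = (40.8 - 37.32) / (40.8 - 22.27) * 100 = 3.48 / 18.53 * 100 = 18.8%

18.8


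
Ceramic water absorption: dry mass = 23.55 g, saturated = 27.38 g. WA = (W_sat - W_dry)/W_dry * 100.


WA = (27.38 - 23.55) / 23.55 * 100 = 16.26%

16.26


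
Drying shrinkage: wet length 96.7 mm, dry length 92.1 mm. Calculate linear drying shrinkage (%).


DS = (96.7 - 92.1) / 96.7 * 100 = 4.76%

4.76


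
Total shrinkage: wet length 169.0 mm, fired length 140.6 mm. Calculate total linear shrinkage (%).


TS = (169.0 - 140.6) / 169.0 * 100 = 16.8%

16.8


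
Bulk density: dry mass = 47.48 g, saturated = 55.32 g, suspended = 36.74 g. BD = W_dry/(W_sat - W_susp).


BD = 47.48 / (55.32 - 36.74) = 47.48 / 18.58 = 2.555 g/cm^3

2.555


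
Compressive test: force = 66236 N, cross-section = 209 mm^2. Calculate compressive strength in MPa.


CS = 66236 / 209 = 316.9 MPa

316.9


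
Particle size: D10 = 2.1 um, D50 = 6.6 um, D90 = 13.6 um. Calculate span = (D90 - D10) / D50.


Span = (13.6 - 2.1) / 6.6 = 11.5 / 6.6 = 1.742

1.742


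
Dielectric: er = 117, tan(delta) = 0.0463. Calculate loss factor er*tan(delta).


Loss = 117 * 0.0463 = 5.417

5.417


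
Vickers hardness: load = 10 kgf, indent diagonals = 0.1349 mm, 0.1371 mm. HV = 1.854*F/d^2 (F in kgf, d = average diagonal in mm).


d_avg = (0.1349+0.1371)/2 = 0.136 mm
HV = 1.854*10/0.136^2 = 1002

1002


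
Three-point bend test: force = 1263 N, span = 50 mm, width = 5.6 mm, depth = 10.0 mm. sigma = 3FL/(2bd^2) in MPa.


sigma = 3*1263*50/(2*5.6*10.0^2) = 169.2 MPa

169.2


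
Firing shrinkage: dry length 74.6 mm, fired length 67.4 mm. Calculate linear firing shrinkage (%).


FS = (74.6 - 67.4) / 74.6 * 100 = 9.65%

9.65


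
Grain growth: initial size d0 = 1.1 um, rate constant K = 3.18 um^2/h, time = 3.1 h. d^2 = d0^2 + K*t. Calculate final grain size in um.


d^2 = 1.1^2 + 3.18*3.1 = 11.068
d = sqrt(11.068) = 3.33 um

3.33


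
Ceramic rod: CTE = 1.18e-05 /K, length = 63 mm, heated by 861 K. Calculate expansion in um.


dL = 1.18e-05 * 63 * 861 * 1000 = 640.067 um

640.067


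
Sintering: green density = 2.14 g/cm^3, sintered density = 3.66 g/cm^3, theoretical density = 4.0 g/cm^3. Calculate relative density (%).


Relative = 3.66 / 4.0 * 100 = 91.5%

91.5


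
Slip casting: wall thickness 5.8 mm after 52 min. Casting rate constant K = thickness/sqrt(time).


K = 5.8 / sqrt(52) = 5.8 / 7.2111 = 0.804 mm/min^0.5

0.804


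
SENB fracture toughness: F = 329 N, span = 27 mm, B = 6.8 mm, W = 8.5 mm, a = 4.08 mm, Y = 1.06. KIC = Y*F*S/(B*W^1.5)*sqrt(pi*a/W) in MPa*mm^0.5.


KIC = 1.06*329*27/(6.8*8.5^1.5)*sqrt(pi*4.08/8.5) = 68.62

68.62


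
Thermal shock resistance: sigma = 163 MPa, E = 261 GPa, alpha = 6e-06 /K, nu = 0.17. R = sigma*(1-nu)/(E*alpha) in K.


R = 163*(1-0.17)/(261*1000*6e-06) = 86 K

86


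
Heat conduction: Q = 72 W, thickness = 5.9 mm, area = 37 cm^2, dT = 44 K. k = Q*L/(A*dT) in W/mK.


k = 72*5.9/1000/(37/10000*44) = 2.61 W/mK

2.61


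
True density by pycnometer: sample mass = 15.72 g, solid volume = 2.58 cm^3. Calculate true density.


TD = 15.72 / 2.58 = 6.093 g/cm^3

6.093


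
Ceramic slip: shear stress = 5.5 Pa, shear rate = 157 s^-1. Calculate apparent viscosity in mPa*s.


eta = tau/gamma * 1000 = 5.5/157 * 1000 = 35.0 mPa*s

35.0


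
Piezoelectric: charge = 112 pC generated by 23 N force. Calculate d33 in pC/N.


d33 = 112 / 23 = 4.9 pC/N

4.9


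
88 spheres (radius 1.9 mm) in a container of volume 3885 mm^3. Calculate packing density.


V_sphere = 4/3*pi*1.9^3 = 28.7309 mm^3
Total V = 88*28.7309 = 2528.3192 mm^3
PD = 2528.3192 / 3885 = 0.651

0.651


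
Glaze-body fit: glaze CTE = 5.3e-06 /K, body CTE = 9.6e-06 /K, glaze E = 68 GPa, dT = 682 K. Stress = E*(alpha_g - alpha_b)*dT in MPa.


Stress = 68*1000*(5.3e-06 - 9.6e-06)*682 = -199.4 MPa

-199.4


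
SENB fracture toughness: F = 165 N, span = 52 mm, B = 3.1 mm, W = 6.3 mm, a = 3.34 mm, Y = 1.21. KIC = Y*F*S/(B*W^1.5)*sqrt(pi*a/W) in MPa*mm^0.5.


KIC = 1.21*165*52/(3.1*6.3^1.5)*sqrt(pi*3.34/6.3) = 273.32

273.32


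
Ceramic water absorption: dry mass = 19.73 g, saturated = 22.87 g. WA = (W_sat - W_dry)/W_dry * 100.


WA = (22.87 - 19.73) / 19.73 * 100 = 15.91%

15.91


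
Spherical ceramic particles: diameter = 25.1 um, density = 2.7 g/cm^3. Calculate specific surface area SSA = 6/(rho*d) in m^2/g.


SSA = 6 / (2.7 * 25.1) = 0.089 m^2/g

0.089


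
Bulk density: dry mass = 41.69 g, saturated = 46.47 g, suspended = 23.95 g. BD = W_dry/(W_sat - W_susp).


BD = 41.69 / (46.47 - 23.95) = 41.69 / 22.52 = 1.851 g/cm^3

1.851


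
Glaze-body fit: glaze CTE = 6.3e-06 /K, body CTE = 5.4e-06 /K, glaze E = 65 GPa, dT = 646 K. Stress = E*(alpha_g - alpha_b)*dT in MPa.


Stress = 65*1000*(6.3e-06 - 5.4e-06)*646 = 37.8 MPa

37.8


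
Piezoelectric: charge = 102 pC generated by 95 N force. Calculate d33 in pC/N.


d33 = 102 / 95 = 1.1 pC/N

1.1


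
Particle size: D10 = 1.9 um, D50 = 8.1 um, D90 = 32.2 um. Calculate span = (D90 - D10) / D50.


Span = (32.2 - 1.9) / 8.1 = 30.3 / 8.1 = 3.741

3.741


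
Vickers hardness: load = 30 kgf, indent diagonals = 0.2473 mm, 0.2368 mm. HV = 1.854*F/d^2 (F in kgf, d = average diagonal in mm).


d_avg = (0.2473+0.2368)/2 = 0.24205 mm
HV = 1.854*30/0.24205^2 = 949

949


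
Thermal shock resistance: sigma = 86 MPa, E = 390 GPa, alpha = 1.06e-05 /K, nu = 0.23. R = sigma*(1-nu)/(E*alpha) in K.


R = 86*(1-0.23)/(390*1000*1.06e-05) = 16 K

16


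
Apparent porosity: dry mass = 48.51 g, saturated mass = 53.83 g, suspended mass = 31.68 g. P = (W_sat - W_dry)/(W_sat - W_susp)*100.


P = (53.83 - 48.51) / (53.83 - 31.68) * 100 = 5.32 / 22.15 * 100 = 24.0%

24.0


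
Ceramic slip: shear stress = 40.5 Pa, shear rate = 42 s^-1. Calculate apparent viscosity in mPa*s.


eta = tau/gamma * 1000 = 40.5/42 * 1000 = 964.3 mPa*s

964.3


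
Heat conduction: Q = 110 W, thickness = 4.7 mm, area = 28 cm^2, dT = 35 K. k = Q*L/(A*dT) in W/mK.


k = 110*4.7/1000/(28/10000*35) = 5.28 W/mK

5.28


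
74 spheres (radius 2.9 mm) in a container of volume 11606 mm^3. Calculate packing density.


V_sphere = 4/3*pi*2.9^3 = 102.1604 mm^3
Total V = 74*102.1604 = 7559.8696 mm^3
PD = 7559.8696 / 11606 = 0.651

0.651


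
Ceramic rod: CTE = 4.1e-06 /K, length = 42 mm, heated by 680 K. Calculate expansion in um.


dL = 4.1e-06 * 42 * 680 * 1000 = 117.096 um

117.096


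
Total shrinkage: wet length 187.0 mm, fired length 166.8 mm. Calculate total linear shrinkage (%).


TS = (187.0 - 166.8) / 187.0 * 100 = 10.8%

10.8


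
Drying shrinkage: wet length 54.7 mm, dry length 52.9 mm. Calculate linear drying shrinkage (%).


DS = (54.7 - 52.9) / 54.7 * 100 = 3.29%

3.29


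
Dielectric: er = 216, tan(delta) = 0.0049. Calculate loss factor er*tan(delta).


Loss = 216 * 0.0049 = 1.058

1.058


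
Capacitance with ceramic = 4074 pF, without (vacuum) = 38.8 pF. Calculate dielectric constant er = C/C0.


er = 4074 / 38.8 = 105.0

105.0


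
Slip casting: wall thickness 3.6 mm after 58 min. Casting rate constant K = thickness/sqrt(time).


K = 3.6 / sqrt(58) = 3.6 / 7.6158 = 0.473 mm/min^0.5

0.473


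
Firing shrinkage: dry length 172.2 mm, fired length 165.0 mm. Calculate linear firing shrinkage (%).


FS = (172.2 - 165.0) / 172.2 * 100 = 4.18%

4.18


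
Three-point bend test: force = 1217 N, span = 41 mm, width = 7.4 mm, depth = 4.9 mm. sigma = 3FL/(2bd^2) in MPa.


sigma = 3*1217*41/(2*7.4*4.9^2) = 421.3 MPa

421.3


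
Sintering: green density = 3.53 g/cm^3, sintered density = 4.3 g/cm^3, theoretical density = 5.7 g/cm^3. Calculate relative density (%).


Relative = 4.3 / 5.7 * 100 = 75.4%

75.4


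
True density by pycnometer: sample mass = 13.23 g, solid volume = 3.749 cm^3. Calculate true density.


TD = 13.23 / 3.749 = 3.529 g/cm^3

3.529


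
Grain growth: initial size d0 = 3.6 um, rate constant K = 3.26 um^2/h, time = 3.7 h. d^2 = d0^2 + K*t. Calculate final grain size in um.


d^2 = 3.6^2 + 3.26*3.7 = 25.022
d = sqrt(25.022) = 5.0 um

5.0


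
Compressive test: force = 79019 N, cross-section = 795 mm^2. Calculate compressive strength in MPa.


CS = 79019 / 795 = 99.4 MPa

99.4


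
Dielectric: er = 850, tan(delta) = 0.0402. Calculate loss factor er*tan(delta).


Loss = 850 * 0.0402 = 34.17

34.17


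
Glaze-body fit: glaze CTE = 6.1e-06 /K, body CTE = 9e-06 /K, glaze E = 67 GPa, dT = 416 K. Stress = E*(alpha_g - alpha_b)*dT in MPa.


Stress = 67*1000*(6.1e-06 - 9e-06)*416 = -80.8 MPa

-80.8


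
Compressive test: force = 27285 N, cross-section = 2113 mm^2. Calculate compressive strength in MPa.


CS = 27285 / 2113 = 12.9 MPa

12.9


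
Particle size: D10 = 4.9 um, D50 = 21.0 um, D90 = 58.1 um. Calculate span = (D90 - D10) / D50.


Span = (58.1 - 4.9) / 21.0 = 53.2 / 21.0 = 2.533

2.533


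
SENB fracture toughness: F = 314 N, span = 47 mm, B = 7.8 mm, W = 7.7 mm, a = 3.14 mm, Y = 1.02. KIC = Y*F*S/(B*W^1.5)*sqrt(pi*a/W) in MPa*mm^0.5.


KIC = 1.02*314*47/(7.8*7.7^1.5)*sqrt(pi*3.14/7.7) = 102.23

102.23


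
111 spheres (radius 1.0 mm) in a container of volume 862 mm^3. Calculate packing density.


V_sphere = 4/3*pi*1.0^3 = 4.1888 mm^3
Total V = 111*4.1888 = 464.9568 mm^3
PD = 464.9568 / 862 = 0.539

0.539


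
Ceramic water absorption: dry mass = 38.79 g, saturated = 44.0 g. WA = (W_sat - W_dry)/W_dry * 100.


WA = (44.0 - 38.79) / 38.79 * 100 = 13.43%

13.43


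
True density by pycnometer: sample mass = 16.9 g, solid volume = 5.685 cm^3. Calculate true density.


TD = 16.9 / 5.685 = 2.973 g/cm^3

2.973


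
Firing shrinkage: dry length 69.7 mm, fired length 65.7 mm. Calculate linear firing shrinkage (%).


FS = (69.7 - 65.7) / 69.7 * 100 = 5.74%

5.74


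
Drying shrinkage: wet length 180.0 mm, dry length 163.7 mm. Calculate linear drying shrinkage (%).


DS = (180.0 - 163.7) / 180.0 * 100 = 9.06%

9.06


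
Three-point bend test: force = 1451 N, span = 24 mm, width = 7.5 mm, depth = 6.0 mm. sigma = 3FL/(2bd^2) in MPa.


sigma = 3*1451*24/(2*7.5*6.0^2) = 193.5 MPa

193.5


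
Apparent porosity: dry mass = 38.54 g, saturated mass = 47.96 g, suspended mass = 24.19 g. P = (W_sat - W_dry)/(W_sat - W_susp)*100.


P = (47.96 - 38.54) / (47.96 - 24.19) * 100 = 9.42 / 23.77 * 100 = 39.6%

39.6


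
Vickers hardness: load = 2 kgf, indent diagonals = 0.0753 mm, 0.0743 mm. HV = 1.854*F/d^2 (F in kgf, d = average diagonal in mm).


d_avg = (0.0753+0.0743)/2 = 0.0748 mm
HV = 1.854*2/0.0748^2 = 663

663


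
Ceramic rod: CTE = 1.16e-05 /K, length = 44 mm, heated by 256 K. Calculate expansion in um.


dL = 1.16e-05 * 44 * 256 * 1000 = 130.662 um

130.662


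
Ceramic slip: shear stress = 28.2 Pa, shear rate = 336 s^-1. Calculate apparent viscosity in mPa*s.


eta = tau/gamma * 1000 = 28.2/336 * 1000 = 83.9 mPa*s

83.9


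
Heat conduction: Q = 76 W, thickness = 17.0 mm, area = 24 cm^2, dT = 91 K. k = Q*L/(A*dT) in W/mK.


k = 76*17.0/1000/(24/10000*91) = 5.92 W/mK

5.92


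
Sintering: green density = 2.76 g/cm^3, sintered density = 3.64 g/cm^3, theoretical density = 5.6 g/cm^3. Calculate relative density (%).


Relative = 3.64 / 5.6 * 100 = 65.0%

65.0


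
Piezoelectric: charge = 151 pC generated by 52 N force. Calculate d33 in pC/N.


d33 = 151 / 52 = 2.9 pC/N

2.9


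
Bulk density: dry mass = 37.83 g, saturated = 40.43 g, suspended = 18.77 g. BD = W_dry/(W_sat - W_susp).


BD = 37.83 / (40.43 - 18.77) = 37.83 / 21.66 = 1.747 g/cm^3

1.747


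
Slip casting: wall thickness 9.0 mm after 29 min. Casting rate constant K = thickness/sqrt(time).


K = 9.0 / sqrt(29) = 9.0 / 5.3852 = 1.671 mm/min^0.5

1.671


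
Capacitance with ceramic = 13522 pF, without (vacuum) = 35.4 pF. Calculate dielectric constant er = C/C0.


er = 13522 / 35.4 = 381.98

381.98


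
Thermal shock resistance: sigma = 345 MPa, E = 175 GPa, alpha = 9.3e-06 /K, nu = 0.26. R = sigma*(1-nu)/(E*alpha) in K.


R = 345*(1-0.26)/(175*1000*9.3e-06) = 157 K

157


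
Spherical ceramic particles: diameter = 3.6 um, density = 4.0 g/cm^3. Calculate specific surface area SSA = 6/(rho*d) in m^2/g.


SSA = 6 / (4.0 * 3.6) = 0.417 m^2/g

0.417


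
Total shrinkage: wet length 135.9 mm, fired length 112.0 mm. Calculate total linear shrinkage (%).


TS = (135.9 - 112.0) / 135.9 * 100 = 17.59%

17.59


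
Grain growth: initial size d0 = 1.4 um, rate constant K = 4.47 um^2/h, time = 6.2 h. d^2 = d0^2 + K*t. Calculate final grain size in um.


d^2 = 1.4^2 + 4.47*6.2 = 29.674
d = sqrt(29.674) = 5.45 um

5.45


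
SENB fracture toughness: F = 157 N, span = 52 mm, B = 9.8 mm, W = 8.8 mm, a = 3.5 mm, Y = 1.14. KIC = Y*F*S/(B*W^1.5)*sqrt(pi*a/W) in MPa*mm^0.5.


KIC = 1.14*157*52/(9.8*8.8^1.5)*sqrt(pi*3.5/8.8) = 40.67

40.67


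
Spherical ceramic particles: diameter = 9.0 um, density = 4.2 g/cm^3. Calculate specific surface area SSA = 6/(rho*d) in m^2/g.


SSA = 6 / (4.2 * 9.0) = 0.159 m^2/g

0.159


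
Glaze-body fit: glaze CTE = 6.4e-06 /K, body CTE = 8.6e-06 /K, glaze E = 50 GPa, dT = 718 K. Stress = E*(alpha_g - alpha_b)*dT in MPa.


Stress = 50*1000*(6.4e-06 - 8.6e-06)*718 = -79.0 MPa

-79.0


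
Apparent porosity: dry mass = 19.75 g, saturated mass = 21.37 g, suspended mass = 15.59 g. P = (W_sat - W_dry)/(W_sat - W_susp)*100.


P = (21.37 - 19.75) / (21.37 - 15.59) * 100 = 1.62 / 5.78 * 100 = 28.0%

28.0


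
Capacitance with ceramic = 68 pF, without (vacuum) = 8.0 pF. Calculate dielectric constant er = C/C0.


er = 68 / 8.0 = 8.5

8.5


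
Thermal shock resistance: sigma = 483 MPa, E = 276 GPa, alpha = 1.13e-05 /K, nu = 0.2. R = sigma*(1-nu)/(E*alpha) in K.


R = 483*(1-0.2)/(276*1000*1.13e-05) = 124 K

124


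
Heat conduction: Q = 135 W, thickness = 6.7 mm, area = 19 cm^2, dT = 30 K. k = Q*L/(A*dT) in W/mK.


k = 135*6.7/1000/(19/10000*30) = 15.87 W/mK

15.87


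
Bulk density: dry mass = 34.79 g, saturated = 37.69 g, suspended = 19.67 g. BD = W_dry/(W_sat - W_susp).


BD = 34.79 / (37.69 - 19.67) = 34.79 / 18.02 = 1.931 g/cm^3

1.931


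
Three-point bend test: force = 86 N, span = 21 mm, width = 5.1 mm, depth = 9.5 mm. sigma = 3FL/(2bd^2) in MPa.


sigma = 3*86*21/(2*5.1*9.5^2) = 5.9 MPa

5.9


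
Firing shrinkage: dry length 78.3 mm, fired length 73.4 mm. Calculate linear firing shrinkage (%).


FS = (78.3 - 73.4) / 78.3 * 100 = 6.26%

6.26


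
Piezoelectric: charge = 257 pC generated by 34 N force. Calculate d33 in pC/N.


d33 = 257 / 34 = 7.6 pC/N

7.6


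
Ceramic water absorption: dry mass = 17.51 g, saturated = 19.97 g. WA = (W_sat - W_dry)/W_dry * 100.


WA = (19.97 - 17.51) / 17.51 * 100 = 14.05%

14.05


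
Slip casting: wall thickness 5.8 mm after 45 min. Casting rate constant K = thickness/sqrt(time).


K = 5.8 / sqrt(45) = 5.8 / 6.7082 = 0.865 mm/min^0.5

0.865


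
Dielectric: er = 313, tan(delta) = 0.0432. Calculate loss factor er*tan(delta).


Loss = 313 * 0.0432 = 13.522

13.522


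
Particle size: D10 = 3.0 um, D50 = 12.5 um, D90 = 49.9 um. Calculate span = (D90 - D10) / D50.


Span = (49.9 - 3.0) / 12.5 = 46.9 / 12.5 = 3.752

3.752


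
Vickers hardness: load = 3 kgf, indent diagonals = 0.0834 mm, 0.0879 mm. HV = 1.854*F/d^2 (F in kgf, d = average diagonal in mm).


d_avg = (0.0834+0.0879)/2 = 0.08565 mm
HV = 1.854*3/0.08565^2 = 758

758


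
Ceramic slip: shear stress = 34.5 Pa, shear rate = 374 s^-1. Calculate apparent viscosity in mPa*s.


eta = tau/gamma * 1000 = 34.5/374 * 1000 = 92.2 mPa*s

92.2


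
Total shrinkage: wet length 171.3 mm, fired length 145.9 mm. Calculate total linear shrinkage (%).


TS = (171.3 - 145.9) / 171.3 * 100 = 14.83%

14.83


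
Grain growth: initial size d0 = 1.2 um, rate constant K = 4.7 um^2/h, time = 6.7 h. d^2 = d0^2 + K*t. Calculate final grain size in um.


d^2 = 1.2^2 + 4.7*6.7 = 32.93
d = sqrt(32.93) = 5.74 um

5.74


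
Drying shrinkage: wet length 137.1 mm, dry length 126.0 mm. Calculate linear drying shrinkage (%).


DS = (137.1 - 126.0) / 137.1 * 100 = 8.1%

8.1


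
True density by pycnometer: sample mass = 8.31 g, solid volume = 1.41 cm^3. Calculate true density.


TD = 8.31 / 1.41 = 5.894 g/cm^3

5.894


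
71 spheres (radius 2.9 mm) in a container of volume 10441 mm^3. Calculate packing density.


V_sphere = 4/3*pi*2.9^3 = 102.1604 mm^3
Total V = 71*102.1604 = 7253.3884 mm^3
PD = 7253.3884 / 10441 = 0.695

0.695


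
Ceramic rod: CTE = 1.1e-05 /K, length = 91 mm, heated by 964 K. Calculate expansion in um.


dL = 1.1e-05 * 91 * 964 * 1000 = 964.964 um

964.964


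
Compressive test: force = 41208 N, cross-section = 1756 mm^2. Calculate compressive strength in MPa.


CS = 41208 / 1756 = 23.5 MPa

23.5


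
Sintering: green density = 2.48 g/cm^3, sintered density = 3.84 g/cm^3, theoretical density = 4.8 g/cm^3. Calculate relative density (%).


Relative = 3.84 / 4.8 * 100 = 80.0%

80.0
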